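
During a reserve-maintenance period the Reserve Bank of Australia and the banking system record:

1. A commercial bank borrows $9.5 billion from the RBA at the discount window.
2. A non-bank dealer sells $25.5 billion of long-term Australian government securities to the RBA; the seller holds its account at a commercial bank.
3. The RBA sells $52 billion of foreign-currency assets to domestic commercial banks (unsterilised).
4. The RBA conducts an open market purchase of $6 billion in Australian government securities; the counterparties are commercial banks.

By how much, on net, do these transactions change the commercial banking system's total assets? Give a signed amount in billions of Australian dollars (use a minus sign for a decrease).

Discount-window loan $9.5 billion: bank balance sheets expand → +$9.5B.
Asset purchase (from non-banks) $25.5 billion: bank balance sheets expand → +$25.5B.
FX sale $52 billion: just an asset swap on bank balance sheets → 0.
OMO purchase (from banks) $6 billion: just an asset swap on bank balance sheets → 0.
Net: 9.5 + 25.5 + 0 + 0 = +$35 billion.

+$35 billion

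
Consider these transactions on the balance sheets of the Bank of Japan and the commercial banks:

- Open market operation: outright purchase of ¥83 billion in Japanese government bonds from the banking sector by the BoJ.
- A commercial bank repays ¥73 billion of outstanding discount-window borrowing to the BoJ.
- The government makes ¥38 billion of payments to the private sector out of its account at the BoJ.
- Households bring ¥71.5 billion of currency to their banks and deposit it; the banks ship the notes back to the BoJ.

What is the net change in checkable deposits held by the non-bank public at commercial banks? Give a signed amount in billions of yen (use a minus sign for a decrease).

OMO purchase (from banks) ¥83 billion: the counterparty is a bank, so public deposits are unchanged → 0.
Discount-window repayment ¥73 billion: the counterparty is a bank, so public deposits are unchanged → 0.
Government spending ¥38 billion: non-bank counterparties' bank balances rise → +¥38B.
Currency deposit ¥71.5 billion: non-bank counterparties' bank balances rise → +¥71.5B.
Net: 0 + 0 + 38 + 71.5 = +¥109.5 billion.

+¥109.5 billion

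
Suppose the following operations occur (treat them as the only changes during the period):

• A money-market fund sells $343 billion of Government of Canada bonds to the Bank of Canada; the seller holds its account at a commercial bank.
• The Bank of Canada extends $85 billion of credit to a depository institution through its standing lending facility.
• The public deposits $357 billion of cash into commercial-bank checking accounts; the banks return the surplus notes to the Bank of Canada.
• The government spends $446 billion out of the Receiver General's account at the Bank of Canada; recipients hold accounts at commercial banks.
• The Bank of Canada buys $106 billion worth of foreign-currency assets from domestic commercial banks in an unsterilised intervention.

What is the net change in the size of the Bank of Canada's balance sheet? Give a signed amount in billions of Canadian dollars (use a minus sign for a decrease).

Asset purchase (from non-banks) $343 billion: a Bank of Canada asset is acquired → +$343B.
Discount-window loan $85 billion: a Bank of Canada asset is acquired → +$85B.
Currency deposit $357 billion: only the composition of liabilities changes → 0.
Government spending $446 billion: only the composition of liabilities changes → 0.
FX purchase $106 billion: a Bank of Canada asset is acquired → +$106B.
Net: 343 + 85 + 0 + 0 + 106 = +$534 billion.

+$534 billion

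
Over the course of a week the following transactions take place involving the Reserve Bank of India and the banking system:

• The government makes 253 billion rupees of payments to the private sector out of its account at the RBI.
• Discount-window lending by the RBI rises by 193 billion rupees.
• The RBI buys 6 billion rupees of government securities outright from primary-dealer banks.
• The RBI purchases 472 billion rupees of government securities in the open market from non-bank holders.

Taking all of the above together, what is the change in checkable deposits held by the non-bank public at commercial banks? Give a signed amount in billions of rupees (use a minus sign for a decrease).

Government spending 253 billion rupees: non-bank counterparties' bank balances rise → +253B.
Discount-window loan 193 billion rupees: the counterparty is a bank, so public deposits are unchanged → 0.
OMO purchase (from banks) 6 billion rupees: the counterparty is a bank, so public deposits are unchanged → 0.
Asset purchase (from non-banks) 472 billion rupees: non-bank counterparties' bank balances rise → +472B.
Net: 253 + 0 + 0 + 472 = +725 billion.

+725 billion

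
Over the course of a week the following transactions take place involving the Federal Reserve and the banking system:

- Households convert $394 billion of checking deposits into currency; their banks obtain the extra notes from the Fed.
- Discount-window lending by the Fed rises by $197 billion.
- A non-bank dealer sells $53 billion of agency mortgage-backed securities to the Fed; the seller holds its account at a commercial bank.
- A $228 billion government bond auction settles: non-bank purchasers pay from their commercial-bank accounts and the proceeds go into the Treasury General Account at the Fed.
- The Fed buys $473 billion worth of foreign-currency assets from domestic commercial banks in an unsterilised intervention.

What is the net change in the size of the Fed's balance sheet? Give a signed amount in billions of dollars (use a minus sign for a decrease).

Fed balance sheet:
  Assets:      Securities +$53B, Loans to banks +$197B, Foreign assets +$473B
  Liabilities: Bank reserves +$101B, Currency in circulation +$394B, Government deposits +$228B
Change in total Fed assets = +$723 billion.

+$723 billion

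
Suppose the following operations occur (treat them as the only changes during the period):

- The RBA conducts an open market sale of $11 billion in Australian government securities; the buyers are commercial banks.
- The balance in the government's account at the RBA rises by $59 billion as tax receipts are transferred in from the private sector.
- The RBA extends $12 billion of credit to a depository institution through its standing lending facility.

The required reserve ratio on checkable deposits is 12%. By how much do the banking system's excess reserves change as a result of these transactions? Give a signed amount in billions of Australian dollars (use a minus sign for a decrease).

OMO sale (to banks) $11 billion: reserves −$11B, deposits 0.
Government account inflow $59 billion: reserves −$59B, deposits −$59B.
Discount-window loan $12 billion: reserves +$12B, deposits 0.
Totals: Δreserves = −$58B, Δdeposits = −$59B.
Δrequired reserves = 12% × −$59B = −$7.08B.
Δexcess reserves = Δreserves − Δrequired = −$58B − (−$7.08B) = -$50.92 billion.

-$50.92 billion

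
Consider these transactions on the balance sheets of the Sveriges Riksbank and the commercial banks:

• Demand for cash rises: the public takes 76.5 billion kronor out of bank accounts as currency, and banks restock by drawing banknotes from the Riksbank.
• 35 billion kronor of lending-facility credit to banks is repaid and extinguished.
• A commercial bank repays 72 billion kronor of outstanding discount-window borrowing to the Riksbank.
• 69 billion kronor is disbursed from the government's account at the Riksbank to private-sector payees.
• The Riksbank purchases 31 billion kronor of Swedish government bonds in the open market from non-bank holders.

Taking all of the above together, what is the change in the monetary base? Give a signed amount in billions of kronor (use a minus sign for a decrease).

-7 billion

Currency withdrawal 76.5 billion kronor: just a shift between currency and reserves — both are base money → 0.
Discount-window repayment 35 billion kronor: Riksbank balance sheet contracts → −35B.
Discount-window repayment 72 billion kronor: Riksbank balance sheet contracts → −72B.
Government spending 69 billion kronor: a non-base liability converts back to reserves → +69B.
Asset purchase (from non-banks) 31 billion kronor: Riksbank balance sheet expands → +31B.
Net: 0 − 35 − 72 + 69 + 31 = -7 billion.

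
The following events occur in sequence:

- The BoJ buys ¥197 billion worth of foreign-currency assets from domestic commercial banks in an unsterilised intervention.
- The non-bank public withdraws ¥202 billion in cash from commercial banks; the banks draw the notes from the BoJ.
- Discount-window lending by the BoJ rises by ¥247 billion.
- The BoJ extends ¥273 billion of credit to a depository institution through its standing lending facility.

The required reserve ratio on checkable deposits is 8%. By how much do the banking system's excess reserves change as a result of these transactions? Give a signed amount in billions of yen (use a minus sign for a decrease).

+¥531.16 billion

FX purchase ¥197 billion: reserves +¥197B, deposits 0.
Currency withdrawal ¥202 billion: reserves −¥202B, deposits −¥202B.
Discount-window loan ¥247 billion: reserves +¥247B, deposits 0.
Discount-window loan ¥273 billion: reserves +¥273B, deposits 0.
Totals: Δreserves = +¥515B, Δdeposits = −¥202B.
Δrequired reserves = 8% × −¥202B = −¥16.16B.
Δexcess reserves = Δreserves − Δrequired = +¥515B − (−¥16.16B) = +¥531.16 billion.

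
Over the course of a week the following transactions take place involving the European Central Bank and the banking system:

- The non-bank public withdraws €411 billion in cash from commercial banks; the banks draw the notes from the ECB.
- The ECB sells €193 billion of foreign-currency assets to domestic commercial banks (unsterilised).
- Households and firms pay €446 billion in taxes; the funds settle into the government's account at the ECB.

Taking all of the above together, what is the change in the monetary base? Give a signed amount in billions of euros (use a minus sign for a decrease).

-€639 billion

ECB balance sheet:
  Assets:      Foreign assets −€193B
  Liabilities: Bank reserves −€1050B, Currency in circulation +€411B, Government deposits +€446B
Commercial banking system:
  Assets:      Reserves at CB −€1050B, Foreign assets +€193B
  Liabilities: Checkable deposits −€857B
Monetary base = currency + reserves: +€411B + (−€1050B) = -€639 billion.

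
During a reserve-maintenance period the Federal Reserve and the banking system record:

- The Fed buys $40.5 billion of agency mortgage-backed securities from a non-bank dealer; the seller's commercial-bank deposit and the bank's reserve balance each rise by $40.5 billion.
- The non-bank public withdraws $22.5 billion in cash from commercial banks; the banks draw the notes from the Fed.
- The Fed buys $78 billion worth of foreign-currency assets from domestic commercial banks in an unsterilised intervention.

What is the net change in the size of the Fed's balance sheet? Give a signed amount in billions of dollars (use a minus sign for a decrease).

Asset purchase (from non-banks) $40.5 billion: a Fed asset is acquired → +$40.5B.
Currency withdrawal $22.5 billion: only the composition of liabilities changes → 0.
FX purchase $78 billion: a Fed asset is acquired → +$78B.
Net: 40.5 + 0 + 78 = +$118.5 billion.

+$118.5 billion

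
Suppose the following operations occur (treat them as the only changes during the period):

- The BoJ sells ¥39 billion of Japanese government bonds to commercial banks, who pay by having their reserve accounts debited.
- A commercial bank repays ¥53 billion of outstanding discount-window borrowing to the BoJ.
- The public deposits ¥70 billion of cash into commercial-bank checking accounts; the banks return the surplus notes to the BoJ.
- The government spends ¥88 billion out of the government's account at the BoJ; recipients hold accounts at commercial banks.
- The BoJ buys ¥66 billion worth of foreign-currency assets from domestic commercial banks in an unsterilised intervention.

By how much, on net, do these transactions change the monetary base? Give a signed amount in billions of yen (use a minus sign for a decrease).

OMO sale (to banks) ¥39 billion: BoJ balance sheet contracts → −¥39B.
Discount-window repayment ¥53 billion: BoJ balance sheet contracts → −¥53B.
Currency deposit ¥70 billion: just a shift between currency and reserves — both are base money → 0.
Government spending ¥88 billion: a non-base liability converts back to reserves → +¥88B.
FX purchase ¥66 billion: BoJ balance sheet expands → +¥66B.
Net: −39 − 53 + 0 + 88 + 66 = +¥62 billion.

+¥62 billion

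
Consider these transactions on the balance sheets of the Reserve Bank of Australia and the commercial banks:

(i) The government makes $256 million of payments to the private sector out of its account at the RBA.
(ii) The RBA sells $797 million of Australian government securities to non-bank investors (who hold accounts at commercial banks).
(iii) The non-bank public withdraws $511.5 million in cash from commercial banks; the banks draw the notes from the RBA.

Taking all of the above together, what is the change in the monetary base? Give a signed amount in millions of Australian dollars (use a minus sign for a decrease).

-$541 million

RBA balance sheet:
  Assets:      Securities −$797M
  Liabilities: Bank reserves −$1052.5M, Currency in circulation +$511.5M, Government deposits −$256M
Monetary base = currency + reserves: +$511.5M + (−$1052.5M) = -$541 million.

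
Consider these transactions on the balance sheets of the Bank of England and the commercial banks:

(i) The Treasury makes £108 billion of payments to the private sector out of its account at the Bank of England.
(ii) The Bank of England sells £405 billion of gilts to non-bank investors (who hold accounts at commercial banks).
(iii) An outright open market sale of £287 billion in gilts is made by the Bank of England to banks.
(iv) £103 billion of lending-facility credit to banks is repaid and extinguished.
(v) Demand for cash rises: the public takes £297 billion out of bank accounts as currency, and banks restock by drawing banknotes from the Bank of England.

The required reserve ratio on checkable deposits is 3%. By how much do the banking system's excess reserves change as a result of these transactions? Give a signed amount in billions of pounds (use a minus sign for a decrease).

-£966.18 billion

Government spending £108 billion: reserves +£108B, deposits +£108B.
Asset sale (to non-banks) £405 billion: reserves −£405B, deposits −£405B.
OMO sale (to banks) £287 billion: reserves −£287B, deposits 0.
Discount-window repayment £103 billion: reserves −£103B, deposits 0.
Currency withdrawal £297 billion: reserves −£297B, deposits −£297B.
Totals: Δreserves = −£984B, Δdeposits = −£594B.
Δrequired reserves = 3% × −£594B = −£17.82B.
Δexcess reserves = Δreserves − Δrequired = −£984B − (−£17.82B) = -£966.18 billion.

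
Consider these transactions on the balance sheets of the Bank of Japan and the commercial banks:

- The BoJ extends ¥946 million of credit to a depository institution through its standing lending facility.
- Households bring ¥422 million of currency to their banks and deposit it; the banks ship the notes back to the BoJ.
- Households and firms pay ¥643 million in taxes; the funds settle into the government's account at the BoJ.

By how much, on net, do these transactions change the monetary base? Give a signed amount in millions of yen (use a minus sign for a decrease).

+¥303 million

Discount-window loan ¥946 million: BoJ balance sheet expands → +¥946M.
Currency deposit ¥422 million: just a shift between currency and reserves — both are base money → 0.
Government account inflow ¥643 million: reserves shift to a non-base liability → −¥643M.
Net: 946 + 0 − 643 = +¥303 million.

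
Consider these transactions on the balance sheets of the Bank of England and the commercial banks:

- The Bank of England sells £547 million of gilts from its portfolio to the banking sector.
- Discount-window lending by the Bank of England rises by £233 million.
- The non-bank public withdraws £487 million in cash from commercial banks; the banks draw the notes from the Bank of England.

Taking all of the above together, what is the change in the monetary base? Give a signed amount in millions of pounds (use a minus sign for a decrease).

OMO sale (to banks) £547 million: Bank of England balance sheet contracts → −£547M.
Discount-window loan £233 million: Bank of England balance sheet expands → +£233M.
Currency withdrawal £487 million: just a shift between currency and reserves — both are base money → 0.
Net: −547 + 233 + 0 = -£314 million.

-£314 million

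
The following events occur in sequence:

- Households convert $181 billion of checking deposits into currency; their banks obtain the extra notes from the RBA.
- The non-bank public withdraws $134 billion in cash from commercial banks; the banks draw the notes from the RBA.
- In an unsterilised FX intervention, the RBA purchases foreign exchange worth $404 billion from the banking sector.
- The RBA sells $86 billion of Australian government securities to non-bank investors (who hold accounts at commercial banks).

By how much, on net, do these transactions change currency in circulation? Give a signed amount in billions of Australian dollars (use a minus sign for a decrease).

RBA balance sheet:
  Assets:      Securities −$86B, Foreign assets +$404B
  Liabilities: Bank reserves +$3B, Currency in circulation +$315B
Commercial banking system:
  Assets:      Reserves at CB +$3B, Foreign assets −$404B
  Liabilities: Checkable deposits −$401B
So the change in currency in circulation is +$315 billion.

+$315 billion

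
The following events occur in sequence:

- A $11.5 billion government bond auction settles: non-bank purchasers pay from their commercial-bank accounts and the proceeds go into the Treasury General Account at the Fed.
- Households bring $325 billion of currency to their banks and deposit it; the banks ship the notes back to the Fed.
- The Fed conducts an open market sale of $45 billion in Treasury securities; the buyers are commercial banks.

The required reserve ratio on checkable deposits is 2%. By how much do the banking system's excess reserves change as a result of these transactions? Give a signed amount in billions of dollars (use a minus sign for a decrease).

Government account inflow $11.5 billion: reserves −$11.5B, deposits −$11.5B.
Currency deposit $325 billion: reserves +$325B, deposits +$325B.
OMO sale (to banks) $45 billion: reserves −$45B, deposits 0.
Totals: Δreserves = +$268.5B, Δdeposits = +$313.5B.
Δrequired reserves = 2% × +$313.5B = +$6.27B.
Δexcess reserves = Δreserves − Δrequired = +$268.5B − (+$6.27B) = +$262.23 billion.

+$262.23 billion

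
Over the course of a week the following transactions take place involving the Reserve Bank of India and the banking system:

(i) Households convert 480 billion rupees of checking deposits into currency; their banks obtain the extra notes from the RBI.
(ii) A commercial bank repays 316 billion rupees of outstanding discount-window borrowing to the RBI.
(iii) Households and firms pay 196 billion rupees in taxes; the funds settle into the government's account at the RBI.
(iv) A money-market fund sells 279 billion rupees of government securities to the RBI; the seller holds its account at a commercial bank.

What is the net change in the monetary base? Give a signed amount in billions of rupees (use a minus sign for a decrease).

RBI balance sheet:
  Assets:      Securities +279B, Loans to banks −316B
  Liabilities: Bank reserves −713B, Currency in circulation +480B, Government deposits +196B
Monetary base = currency + reserves: +480B + (−713B) = -233 billion.

-233 billion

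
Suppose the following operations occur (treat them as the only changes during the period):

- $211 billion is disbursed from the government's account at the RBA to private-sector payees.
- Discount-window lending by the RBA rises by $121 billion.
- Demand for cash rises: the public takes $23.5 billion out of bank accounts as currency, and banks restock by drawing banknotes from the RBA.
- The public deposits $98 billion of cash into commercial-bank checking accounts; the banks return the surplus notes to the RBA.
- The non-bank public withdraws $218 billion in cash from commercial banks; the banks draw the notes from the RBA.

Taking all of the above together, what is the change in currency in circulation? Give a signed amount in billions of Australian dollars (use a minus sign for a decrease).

+$143.5 billion

RBA balance sheet:
  Assets:      Loans to banks +$121B
  Liabilities: Bank reserves +$188.5B, Currency in circulation +$143.5B, Government deposits −$211B
Commercial banking system:
  Assets:      Reserves at CB +$188.5B
  Liabilities: Checkable deposits +$67.5B, Borrowings from CB +$121B
So the change in currency in circulation is +$143.5 billion.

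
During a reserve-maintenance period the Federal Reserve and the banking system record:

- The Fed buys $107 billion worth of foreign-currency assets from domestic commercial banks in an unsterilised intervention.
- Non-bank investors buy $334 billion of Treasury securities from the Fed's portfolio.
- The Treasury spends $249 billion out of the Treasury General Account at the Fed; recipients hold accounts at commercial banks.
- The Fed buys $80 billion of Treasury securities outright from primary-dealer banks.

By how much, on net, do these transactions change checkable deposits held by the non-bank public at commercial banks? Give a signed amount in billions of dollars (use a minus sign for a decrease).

-$85 billion

Fed balance sheet:
  Assets:      Securities −$254B, Foreign assets +$107B
  Liabilities: Bank reserves +$102B, Government deposits −$249B
Commercial banking system:
  Assets:      Reserves at CB +$102B, Securities −$80B, Foreign assets −$107B
  Liabilities: Checkable deposits −$85B
So the change in checkable deposits held by the non-bank public at commercial banks is -$85 billion.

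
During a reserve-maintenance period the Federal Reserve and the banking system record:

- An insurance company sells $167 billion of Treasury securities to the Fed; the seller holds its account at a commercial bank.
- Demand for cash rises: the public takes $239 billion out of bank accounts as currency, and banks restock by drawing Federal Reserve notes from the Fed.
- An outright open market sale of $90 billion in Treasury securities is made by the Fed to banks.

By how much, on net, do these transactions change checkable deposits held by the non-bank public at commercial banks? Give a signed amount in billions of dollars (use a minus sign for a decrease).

-$72 billion

Asset purchase (from non-banks) $167 billion: non-bank counterparties' bank balances rise → +$167B.
Currency withdrawal $239 billion: non-bank counterparties' bank balances fall → −$239B.
OMO sale (to banks) $90 billion: the counterparty is a bank, so public deposits are unchanged → 0.
Net: 167 − 239 + 0 = -$72 billion.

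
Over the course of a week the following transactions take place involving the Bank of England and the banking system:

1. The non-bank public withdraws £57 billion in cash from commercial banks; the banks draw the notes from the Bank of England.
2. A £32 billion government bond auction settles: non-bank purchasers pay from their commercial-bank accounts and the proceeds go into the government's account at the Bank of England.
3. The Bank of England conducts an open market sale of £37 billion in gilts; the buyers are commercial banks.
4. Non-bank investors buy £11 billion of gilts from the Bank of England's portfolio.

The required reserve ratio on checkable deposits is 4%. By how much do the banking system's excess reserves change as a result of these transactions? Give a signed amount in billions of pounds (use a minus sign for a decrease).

Currency withdrawal £57 billion: reserves −£57B, deposits −£57B.
Government account inflow £32 billion: reserves −£32B, deposits −£32B.
OMO sale (to banks) £37 billion: reserves −£37B, deposits 0.
Asset sale (to non-banks) £11 billion: reserves −£11B, deposits −£11B.
Totals: Δreserves = −£137B, Δdeposits = −£100B.
Δrequired reserves = 4% × −£100B = −£4B.
Δexcess reserves = Δreserves − Δrequired = −£137B − (−£4B) = -£133 billion.

-£133 billion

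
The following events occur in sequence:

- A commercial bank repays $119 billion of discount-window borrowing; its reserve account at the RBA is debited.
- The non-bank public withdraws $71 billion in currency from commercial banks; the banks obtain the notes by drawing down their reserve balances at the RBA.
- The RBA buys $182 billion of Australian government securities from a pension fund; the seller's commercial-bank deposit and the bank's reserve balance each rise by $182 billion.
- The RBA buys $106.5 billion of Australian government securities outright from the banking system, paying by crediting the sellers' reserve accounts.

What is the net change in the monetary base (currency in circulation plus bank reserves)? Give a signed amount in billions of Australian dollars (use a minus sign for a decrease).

+$169.5 billion

RBA balance sheet:
  Assets:      Securities +$288.5B, Loans to banks −$119B
  Liabilities: Bank reserves +$98.5B, Currency in circulation +$71B
Monetary base = currency + reserves: +$71B + (+$98.5B) = +$169.5 billion.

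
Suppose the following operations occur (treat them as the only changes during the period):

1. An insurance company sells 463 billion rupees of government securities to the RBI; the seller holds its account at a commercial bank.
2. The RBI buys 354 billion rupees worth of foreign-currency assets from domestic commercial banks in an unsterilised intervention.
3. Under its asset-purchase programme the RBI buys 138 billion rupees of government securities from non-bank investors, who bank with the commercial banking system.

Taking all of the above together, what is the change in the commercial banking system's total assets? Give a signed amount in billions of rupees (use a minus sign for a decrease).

+601 billion

Asset purchase (from non-banks) 463 billion rupees: bank balance sheets expand → +463B.
FX purchase 354 billion rupees: just an asset swap on bank balance sheets → 0.
Asset purchase (from non-banks) 138 billion rupees: bank balance sheets expand → +138B.
Net: 463 + 0 + 138 = +601 billion.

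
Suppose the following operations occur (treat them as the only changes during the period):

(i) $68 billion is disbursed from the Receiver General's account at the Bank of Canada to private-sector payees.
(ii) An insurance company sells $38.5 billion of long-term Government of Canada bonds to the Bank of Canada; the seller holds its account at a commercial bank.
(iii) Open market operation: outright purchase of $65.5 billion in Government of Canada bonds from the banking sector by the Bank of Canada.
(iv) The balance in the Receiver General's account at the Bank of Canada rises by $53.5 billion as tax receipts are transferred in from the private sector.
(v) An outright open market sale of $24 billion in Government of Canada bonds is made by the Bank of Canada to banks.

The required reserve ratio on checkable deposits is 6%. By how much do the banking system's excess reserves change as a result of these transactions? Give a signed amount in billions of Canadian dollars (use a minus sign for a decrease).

Government spending $68 billion: reserves +$68B, deposits +$68B.
Asset purchase (from non-banks) $38.5 billion: reserves +$38.5B, deposits +$38.5B.
OMO purchase (from banks) $65.5 billion: reserves +$65.5B, deposits 0.
Government account inflow $53.5 billion: reserves −$53.5B, deposits −$53.5B.
OMO sale (to banks) $24 billion: reserves −$24B, deposits 0.
Totals: Δreserves = +$94.5B, Δdeposits = +$53B.
Δrequired reserves = 6% × +$53B = +$3.18B.
Δexcess reserves = Δreserves − Δrequired = +$94.5B − (+$3.18B) = +$91.32 billion.

+$91.32 billion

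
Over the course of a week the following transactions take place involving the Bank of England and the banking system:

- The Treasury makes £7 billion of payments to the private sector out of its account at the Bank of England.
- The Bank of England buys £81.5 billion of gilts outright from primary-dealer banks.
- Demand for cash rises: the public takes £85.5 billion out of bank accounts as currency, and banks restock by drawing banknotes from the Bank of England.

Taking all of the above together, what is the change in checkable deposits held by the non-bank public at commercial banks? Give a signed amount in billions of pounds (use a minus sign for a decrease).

-£78.5 billion

Government spending £7 billion: non-bank counterparties' bank balances rise → +£7B.
OMO purchase (from banks) £81.5 billion: the counterparty is a bank, so public deposits are unchanged → 0.
Currency withdrawal £85.5 billion: non-bank counterparties' bank balances fall → −£85.5B.
Net: 7 + 0 − 85.5 = -£78.5 billion.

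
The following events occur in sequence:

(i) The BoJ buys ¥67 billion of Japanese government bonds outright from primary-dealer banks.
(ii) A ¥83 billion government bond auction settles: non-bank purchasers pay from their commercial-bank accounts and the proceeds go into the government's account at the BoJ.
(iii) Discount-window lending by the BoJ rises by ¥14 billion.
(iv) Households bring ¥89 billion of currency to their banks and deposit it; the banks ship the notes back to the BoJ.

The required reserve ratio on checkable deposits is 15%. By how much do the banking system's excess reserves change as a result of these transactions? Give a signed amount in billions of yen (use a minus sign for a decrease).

OMO purchase (from banks) ¥67 billion: reserves +¥67B, deposits 0.
Government account inflow ¥83 billion: reserves −¥83B, deposits −¥83B.
Discount-window loan ¥14 billion: reserves +¥14B, deposits 0.
Currency deposit ¥89 billion: reserves +¥89B, deposits +¥89B.
Totals: Δreserves = +¥87B, Δdeposits = +¥6B.
Δrequired reserves = 15% × +¥6B = +¥0.9B.
Δexcess reserves = Δreserves − Δrequired = +¥87B − (+¥0.9B) = +¥86.1 billion.

+¥86.1 billion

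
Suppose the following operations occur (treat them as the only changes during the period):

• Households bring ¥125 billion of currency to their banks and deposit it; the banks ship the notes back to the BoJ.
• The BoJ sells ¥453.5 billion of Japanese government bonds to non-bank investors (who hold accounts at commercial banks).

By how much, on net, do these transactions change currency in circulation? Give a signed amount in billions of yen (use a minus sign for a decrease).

BoJ balance sheet:
  Assets:      Securities −¥453.5B
  Liabilities: Bank reserves −¥328.5B, Currency in circulation −¥125B
So the change in currency in circulation is -¥125 billion.

-¥125 billion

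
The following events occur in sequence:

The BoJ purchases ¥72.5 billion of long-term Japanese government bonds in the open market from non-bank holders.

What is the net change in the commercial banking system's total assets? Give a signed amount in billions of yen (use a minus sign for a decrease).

BoJ balance sheet:
  Assets:      Securities +¥72.5B
  Liabilities: Bank reserves +¥72.5B
Commercial banking system:
  Assets:      Reserves at CB +¥72.5B
  Liabilities: Checkable deposits +¥72.5B
Change in total bank assets = +¥72.5 billion.

+¥72.5 billion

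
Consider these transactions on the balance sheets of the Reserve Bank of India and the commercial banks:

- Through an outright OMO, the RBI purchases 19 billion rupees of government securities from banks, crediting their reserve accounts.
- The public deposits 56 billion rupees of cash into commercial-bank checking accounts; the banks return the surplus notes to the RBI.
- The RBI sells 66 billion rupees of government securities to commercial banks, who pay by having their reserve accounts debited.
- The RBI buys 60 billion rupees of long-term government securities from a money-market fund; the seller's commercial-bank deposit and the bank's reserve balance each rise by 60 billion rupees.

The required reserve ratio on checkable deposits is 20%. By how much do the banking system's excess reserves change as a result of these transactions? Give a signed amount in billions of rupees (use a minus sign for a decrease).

OMO purchase (from banks) 19 billion rupees: reserves +19B, deposits 0.
Currency deposit 56 billion rupees: reserves +56B, deposits +56B.
OMO sale (to banks) 66 billion rupees: reserves −66B, deposits 0.
Asset purchase (from non-banks) 60 billion rupees: reserves +60B, deposits +60B.
Totals: Δreserves = +69B, Δdeposits = +116B.
Δrequired reserves = 20% × +116B = +23.2B.
Δexcess reserves = Δreserves − Δrequired = +69B − (+23.2B) = +45.8 billion.

+45.8 billion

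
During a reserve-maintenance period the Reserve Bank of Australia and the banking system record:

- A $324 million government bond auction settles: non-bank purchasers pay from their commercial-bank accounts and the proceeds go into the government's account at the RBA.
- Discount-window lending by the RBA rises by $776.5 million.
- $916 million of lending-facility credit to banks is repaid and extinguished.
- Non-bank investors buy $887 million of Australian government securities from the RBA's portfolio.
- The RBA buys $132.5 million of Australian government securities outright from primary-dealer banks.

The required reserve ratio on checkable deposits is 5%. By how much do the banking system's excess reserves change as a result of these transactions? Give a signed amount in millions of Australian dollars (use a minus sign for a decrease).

Government account inflow $324 million: reserves −$324M, deposits −$324M.
Discount-window loan $776.5 million: reserves +$776.5M, deposits 0.
Discount-window repayment $916 million: reserves −$916M, deposits 0.
Asset sale (to non-banks) $887 million: reserves −$887M, deposits −$887M.
OMO purchase (from banks) $132.5 million: reserves +$132.5M, deposits 0.
Totals: Δreserves = −$1218M, Δdeposits = −$1211M.
Δrequired reserves = 5% × −$1211M = −$60.55M.
Δexcess reserves = Δreserves − Δrequired = −$1218M − (−$60.55M) = -$1157.45 million.

-$1157.45 million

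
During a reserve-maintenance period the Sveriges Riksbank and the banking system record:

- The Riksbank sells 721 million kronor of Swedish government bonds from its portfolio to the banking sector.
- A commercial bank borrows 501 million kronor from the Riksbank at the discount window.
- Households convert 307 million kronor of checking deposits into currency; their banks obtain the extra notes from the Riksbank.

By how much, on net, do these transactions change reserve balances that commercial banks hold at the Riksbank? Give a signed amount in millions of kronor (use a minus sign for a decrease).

OMO sale (to banks) 721 million kronor: the buying banks pay out of their reserve balances → −721M.
Discount-window loan 501 million kronor: the loan is credited to the bank's reserve account → +501M.
Currency withdrawal 307 million kronor: banks swap reserves for currency → −307M.
Net: −721 + 501 − 307 = -527 million.

-527 million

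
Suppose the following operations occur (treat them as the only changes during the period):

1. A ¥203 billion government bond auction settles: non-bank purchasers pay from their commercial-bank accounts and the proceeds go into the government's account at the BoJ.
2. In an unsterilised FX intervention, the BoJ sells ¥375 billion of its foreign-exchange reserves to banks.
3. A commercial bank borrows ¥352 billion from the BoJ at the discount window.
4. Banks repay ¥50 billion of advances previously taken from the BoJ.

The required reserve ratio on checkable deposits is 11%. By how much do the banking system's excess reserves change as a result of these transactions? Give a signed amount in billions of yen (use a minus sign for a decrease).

-¥253.67 billion

Government account inflow ¥203 billion: reserves −¥203B, deposits −¥203B.
FX sale ¥375 billion: reserves −¥375B, deposits 0.
Discount-window loan ¥352 billion: reserves +¥352B, deposits 0.
Discount-window repayment ¥50 billion: reserves −¥50B, deposits 0.
Totals: Δreserves = −¥276B, Δdeposits = −¥203B.
Δrequired reserves = 11% × −¥203B = −¥22.33B.
Δexcess reserves = Δreserves − Δrequired = −¥276B − (−¥22.33B) = -¥253.67 billion.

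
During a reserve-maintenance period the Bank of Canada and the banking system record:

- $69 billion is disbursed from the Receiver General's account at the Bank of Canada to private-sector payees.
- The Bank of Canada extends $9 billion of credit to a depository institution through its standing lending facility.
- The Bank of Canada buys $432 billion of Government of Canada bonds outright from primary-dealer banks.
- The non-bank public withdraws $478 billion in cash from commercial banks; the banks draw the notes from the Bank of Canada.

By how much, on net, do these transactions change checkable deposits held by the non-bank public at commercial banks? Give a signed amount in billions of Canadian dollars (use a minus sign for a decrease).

Bank of Canada balance sheet:
  Assets:      Securities +$432B, Loans to banks +$9B
  Liabilities: Bank reserves +$32B, Currency in circulation +$478B, Government deposits −$69B
Commercial banking system:
  Assets:      Reserves at CB +$32B, Securities −$432B
  Liabilities: Checkable deposits −$409B, Borrowings from CB +$9B
So the change in checkable deposits held by the non-bank public at commercial banks is -$409 billion.

-$409 billion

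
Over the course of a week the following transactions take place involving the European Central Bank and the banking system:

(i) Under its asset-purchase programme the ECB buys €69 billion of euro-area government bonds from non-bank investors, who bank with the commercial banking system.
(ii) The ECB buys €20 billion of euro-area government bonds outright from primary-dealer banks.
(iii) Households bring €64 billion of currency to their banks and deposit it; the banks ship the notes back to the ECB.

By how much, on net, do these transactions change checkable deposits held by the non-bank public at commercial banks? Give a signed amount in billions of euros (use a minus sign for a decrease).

+€133 billion

Asset purchase (from non-banks) €69 billion: non-bank counterparties' bank balances rise → +€69B.
OMO purchase (from banks) €20 billion: the counterparty is a bank, so public deposits are unchanged → 0.
Currency deposit €64 billion: non-bank counterparties' bank balances rise → +€64B.
Net: 69 + 0 + 64 = +€133 billion.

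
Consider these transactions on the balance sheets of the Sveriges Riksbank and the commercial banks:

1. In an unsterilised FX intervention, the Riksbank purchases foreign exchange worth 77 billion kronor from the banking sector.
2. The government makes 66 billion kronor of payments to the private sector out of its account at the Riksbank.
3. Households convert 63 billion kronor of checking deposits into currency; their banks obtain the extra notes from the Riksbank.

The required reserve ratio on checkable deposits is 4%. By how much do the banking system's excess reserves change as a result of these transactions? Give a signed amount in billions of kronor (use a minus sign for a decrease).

FX purchase 77 billion kronor: reserves +77B, deposits 0.
Government spending 66 billion kronor: reserves +66B, deposits +66B.
Currency withdrawal 63 billion kronor: reserves −63B, deposits −63B.
Totals: Δreserves = +80B, Δdeposits = +3B.
Δrequired reserves = 4% × +3B = +0.12B.
Δexcess reserves = Δreserves − Δrequired = +80B − (+0.12B) = +79.88 billion.

+79.88 billion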